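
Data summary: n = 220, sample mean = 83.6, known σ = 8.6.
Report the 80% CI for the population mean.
(82.86, 84.34)

z-interval (σ known):
z* = 1.282 for 80% confidence

Margin of error = z* · σ/√n = 1.282 · 8.6/√220 = 0.74

CI: (83.6 - 0.74, 83.6 + 0.74) = (82.86, 84.34)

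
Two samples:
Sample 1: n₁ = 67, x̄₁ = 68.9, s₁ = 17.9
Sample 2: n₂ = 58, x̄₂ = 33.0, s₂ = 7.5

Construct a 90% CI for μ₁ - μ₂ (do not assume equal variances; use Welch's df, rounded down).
(31.91, 39.89)

Difference: x̄₁ - x̄₂ = 35.90
SE = √(s₁²/n₁ + s₂²/n₂) = √(17.9²/67 + 7.5²/58) = 2.3983
df = 91.14 → 91 (Welch–Satterthwaite, rounded down)
t* = 1.662

CI: 35.90 ± 1.662 · 2.3983 = 35.90 ± 3.99 = (31.91, 39.89)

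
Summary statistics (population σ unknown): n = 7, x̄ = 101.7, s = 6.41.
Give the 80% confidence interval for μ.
(98.21, 105.19)

t-interval (σ unknown):
df = n - 1 = 6
t* = 1.440 for 80% confidence

Margin of error = t* · s/√n = 1.440 · 6.41/√7 = 3.49

CI: (98.21, 105.19)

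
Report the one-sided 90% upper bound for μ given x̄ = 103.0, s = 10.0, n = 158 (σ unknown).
μ ≤ 104.02

Upper bound (one-sided):
t* = 1.287 (one-sided for 90%)
Upper bound = x̄ + t* · s/√n = 103.0 + 1.287 · 10.0/√158 = 104.02

We are 90% confident that μ ≤ 104.02.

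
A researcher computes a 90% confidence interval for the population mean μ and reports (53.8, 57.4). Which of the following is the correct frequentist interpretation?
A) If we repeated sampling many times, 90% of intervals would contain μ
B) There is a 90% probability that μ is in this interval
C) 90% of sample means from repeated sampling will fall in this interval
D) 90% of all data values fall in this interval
A

A) Correct — this is the frequentist long-run coverage interpretation.
B) Wrong — μ is fixed; the randomness lives in the interval, not in μ.
C) Wrong — coverage applies to intervals containing μ, not to future x̄ values.
D) Wrong — a CI is about the parameter μ, not individual data values.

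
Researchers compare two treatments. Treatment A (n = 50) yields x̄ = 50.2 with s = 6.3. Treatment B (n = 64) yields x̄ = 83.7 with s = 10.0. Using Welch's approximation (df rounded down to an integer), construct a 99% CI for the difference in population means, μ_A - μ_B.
(-37.53, -29.47)

Difference: x̄₁ - x̄₂ = -33.50
SE = √(s₁²/n₁ + s₂²/n₂) = √(6.3²/50 + 10.0²/64) = 1.5350
df = 107.57 → 107 (Welch–Satterthwaite, rounded down)
t* = 2.623

CI: -33.50 ± 2.623 · 1.5350 = -33.50 ± 4.03 = (-37.53, -29.47)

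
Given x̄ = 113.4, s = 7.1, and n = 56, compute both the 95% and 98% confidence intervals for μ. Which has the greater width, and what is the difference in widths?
98% CI is wider by 0.75

df = 55
95% CI: t* = 2.004, (111.50, 115.30), width = 2 · t* · s/√n = 3.80
98% CI: t* = 2.396, (111.13, 115.67), width = 2 · t* · s/√n = 4.55

The 98% CI is wider by 4.55 - 3.80 = 0.75.
Higher confidence requires a wider interval.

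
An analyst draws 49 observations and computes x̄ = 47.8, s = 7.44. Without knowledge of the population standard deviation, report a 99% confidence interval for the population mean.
(44.95, 50.65)

t-interval (σ unknown):
df = n - 1 = 48
t* = 2.682 for 99% confidence

Margin of error = t* · s/√n = 2.682 · 7.44/√49 = 2.85

CI: (44.95, 50.65)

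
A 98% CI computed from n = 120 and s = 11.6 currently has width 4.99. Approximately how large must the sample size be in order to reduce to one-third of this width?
n ≈ 1080

CI width ∝ 1/√n
To reduce width by factor 3, need √n to grow by 3 → need 3² = 9 times as many samples.

Current: n = 120, width = 4.99
New: n = 1080, width ≈ 1.64

Width reduced by factor of 4.99/1.64 = 3.04.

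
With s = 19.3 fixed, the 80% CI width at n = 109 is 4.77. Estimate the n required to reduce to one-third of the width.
n ≈ 981

CI width ∝ 1/√n
To reduce width by factor 3, need √n to grow by 3 → need 3² = 9 times as many samples.

Current: n = 109, width = 4.77
New: n = 981, width ≈ 1.58

Width reduced by factor of 4.77/1.58 = 3.02.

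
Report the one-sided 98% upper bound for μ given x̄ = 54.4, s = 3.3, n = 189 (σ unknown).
μ ≤ 54.90

Upper bound (one-sided):
t* = 2.068 (one-sided for 98%)
Upper bound = x̄ + t* · s/√n = 54.4 + 2.068 · 3.3/√189 = 54.90

We are 98% confident that μ ≤ 54.90.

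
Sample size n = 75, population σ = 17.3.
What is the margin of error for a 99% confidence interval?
Margin of error = 5.15

Margin of error = z* · σ/√n
= 2.576 · 17.3/√75
= 2.576 · 17.3/8.6603
= 5.15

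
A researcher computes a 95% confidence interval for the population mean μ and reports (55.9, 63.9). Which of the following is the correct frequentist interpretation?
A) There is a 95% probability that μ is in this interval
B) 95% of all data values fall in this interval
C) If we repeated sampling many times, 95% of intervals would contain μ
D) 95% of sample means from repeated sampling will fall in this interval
C

A) Wrong — μ is fixed; the randomness lives in the interval, not in μ.
B) Wrong — a CI is about the parameter μ, not individual data values.
C) Correct — this is the frequentist long-run coverage interpretation.
D) Wrong — coverage applies to intervals containing μ, not to future x̄ values.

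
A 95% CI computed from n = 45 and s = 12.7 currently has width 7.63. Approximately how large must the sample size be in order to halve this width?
n ≈ 180

CI width ∝ 1/√n
To reduce width by factor 2, need √n to grow by 2 → need 2² = 4 times as many samples.

Current: n = 45, width = 7.63
New: n = 180, width ≈ 3.74

Width reduced by factor of 7.63/3.74 = 2.04.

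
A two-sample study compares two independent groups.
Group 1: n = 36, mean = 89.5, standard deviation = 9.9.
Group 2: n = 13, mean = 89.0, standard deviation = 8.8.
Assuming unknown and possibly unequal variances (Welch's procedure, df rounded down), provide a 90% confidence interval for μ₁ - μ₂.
(-4.55, 5.55)

Difference: x̄₁ - x̄₂ = 0.50
SE = √(s₁²/n₁ + s₂²/n₂) = √(9.9²/36 + 8.8²/13) = 2.9461
df = 23.77 → 23 (Welch–Satterthwaite, rounded down)
t* = 1.714

CI: 0.50 ± 1.714 · 2.9461 = 0.50 ± 5.05 = (-4.55, 5.55)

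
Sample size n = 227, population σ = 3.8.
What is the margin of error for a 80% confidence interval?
Margin of error = 0.32

Margin of error = z* · σ/√n
= 1.282 · 3.8/√227
= 1.282 · 3.8/15.0665
= 0.32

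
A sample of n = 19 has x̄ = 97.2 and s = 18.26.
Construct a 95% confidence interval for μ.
(88.40, 106.00)

t-interval (σ unknown):
df = n - 1 = 18
t* = 2.101 for 95% confidence

Margin of error = t* · s/√n = 2.101 · 18.26/√19 = 8.80

CI: (88.40, 106.00)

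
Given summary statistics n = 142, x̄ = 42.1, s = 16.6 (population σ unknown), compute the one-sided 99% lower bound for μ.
μ ≥ 38.82

Lower bound (one-sided):
t* = 2.353 (one-sided for 99%)
Lower bound = x̄ - t* · s/√n = 42.1 - 2.353 · 16.6/√142 = 38.82

We are 99% confident that μ ≥ 38.82.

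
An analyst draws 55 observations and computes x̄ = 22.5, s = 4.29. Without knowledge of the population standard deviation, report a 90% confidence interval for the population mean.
(21.53, 23.47)

t-interval (σ unknown):
df = n - 1 = 54
t* = 1.674 for 90% confidence

Margin of error = t* · s/√n = 1.674 · 4.29/√55 = 0.97

CI: (21.53, 23.47)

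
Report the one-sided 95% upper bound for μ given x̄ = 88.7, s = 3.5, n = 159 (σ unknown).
μ ≤ 89.16

Upper bound (one-sided):
t* = 1.655 (one-sided for 95%)
Upper bound = x̄ + t* · s/√n = 88.7 + 1.655 · 3.5/√159 = 89.16

We are 95% confident that μ ≤ 89.16.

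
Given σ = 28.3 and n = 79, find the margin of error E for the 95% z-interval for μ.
Margin of error = 6.24

Margin of error = z* · σ/√n
= 1.960 · 28.3/√79
= 1.960 · 28.3/8.8882
= 6.24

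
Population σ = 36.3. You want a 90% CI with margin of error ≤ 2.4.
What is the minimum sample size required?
n ≥ 620

For margin E ≤ 2.4:
n ≥ (z* · σ / E)²
n ≥ (1.645 · 36.3 / 2.4)²
n ≥ 619.05

Minimum n = 620 (rounding up)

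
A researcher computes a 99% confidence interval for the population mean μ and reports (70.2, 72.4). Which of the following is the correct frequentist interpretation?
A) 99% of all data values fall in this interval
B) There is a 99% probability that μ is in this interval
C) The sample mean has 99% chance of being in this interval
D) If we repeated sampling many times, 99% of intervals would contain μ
D

A) Wrong — a CI is about the parameter μ, not individual data values.
B) Wrong — μ is fixed; the randomness lives in the interval, not in μ.
C) Wrong — x̄ is observed and sits in the interval by construction.
D) Correct — this is the frequentist long-run coverage interpretation.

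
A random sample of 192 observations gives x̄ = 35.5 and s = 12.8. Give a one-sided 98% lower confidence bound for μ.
μ ≥ 33.59

Lower bound (one-sided):
t* = 2.068 (one-sided for 98%)
Lower bound = x̄ - t* · s/√n = 35.5 - 2.068 · 12.8/√192 = 33.59

We are 98% confident that μ ≥ 33.59.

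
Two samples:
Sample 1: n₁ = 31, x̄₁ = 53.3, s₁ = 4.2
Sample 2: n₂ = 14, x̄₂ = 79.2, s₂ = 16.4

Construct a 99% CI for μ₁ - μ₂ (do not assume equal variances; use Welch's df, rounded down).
(-39.30, -12.50)

Difference: x̄₁ - x̄₂ = -25.90
SE = √(s₁²/n₁ + s₂²/n₂) = √(4.2²/31 + 16.4²/14) = 4.4475
df = 13.78 → 13 (Welch–Satterthwaite, rounded down)
t* = 3.012

CI: -25.90 ± 3.012 · 4.4475 = -25.90 ± 13.40 = (-39.30, -12.50)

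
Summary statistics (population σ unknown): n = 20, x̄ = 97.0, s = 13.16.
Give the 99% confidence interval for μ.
(88.58, 105.42)

t-interval (σ unknown):
df = n - 1 = 19
t* = 2.861 for 99% confidence

Margin of error = t* · s/√n = 2.861 · 13.16/√20 = 8.42

CI: (88.58, 105.42)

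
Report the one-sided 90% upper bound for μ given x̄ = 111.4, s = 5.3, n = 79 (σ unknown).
μ ≤ 112.17

Upper bound (one-sided):
t* = 1.292 (one-sided for 90%)
Upper bound = x̄ + t* · s/√n = 111.4 + 1.292 · 5.3/√79 = 112.17

We are 90% confident that μ ≤ 112.17.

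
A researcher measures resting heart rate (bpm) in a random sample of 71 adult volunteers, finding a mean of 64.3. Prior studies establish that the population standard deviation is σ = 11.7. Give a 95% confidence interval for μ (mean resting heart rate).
(61.58, 67.02)

z-interval (σ known):
z* = 1.960 for 95% confidence

Margin of error = z* · σ/√n = 1.960 · 11.7/√71 = 2.72

CI: (64.3 - 2.72, 64.3 + 2.72) = (61.58, 67.02)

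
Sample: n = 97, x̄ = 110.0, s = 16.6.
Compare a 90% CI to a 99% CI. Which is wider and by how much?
99% CI is wider by 3.26

df = 96
90% CI: t* = 1.661, (107.20, 112.80), width = 2 · t* · s/√n = 5.60
99% CI: t* = 2.628, (105.57, 114.43), width = 2 · t* · s/√n = 8.86

The 99% CI is wider by 8.86 - 5.60 = 3.26.
Higher confidence requires a wider interval.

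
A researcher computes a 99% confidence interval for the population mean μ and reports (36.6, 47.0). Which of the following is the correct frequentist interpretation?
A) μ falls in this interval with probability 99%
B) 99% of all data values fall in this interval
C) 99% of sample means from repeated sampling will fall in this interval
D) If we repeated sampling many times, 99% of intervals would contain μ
D

A) Wrong — μ is fixed; the randomness lives in the interval, not in μ.
B) Wrong — a CI is about the parameter μ, not individual data values.
C) Wrong — coverage applies to intervals containing μ, not to future x̄ values.
D) Correct — this is the frequentist long-run coverage interpretation.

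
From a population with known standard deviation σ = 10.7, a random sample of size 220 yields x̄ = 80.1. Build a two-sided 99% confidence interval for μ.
(78.24, 81.96)

z-interval (σ known):
z* = 2.576 for 99% confidence

Margin of error = z* · σ/√n = 2.576 · 10.7/√220 = 1.86

CI: (80.1 - 1.86, 80.1 + 1.86) = (78.24, 81.96)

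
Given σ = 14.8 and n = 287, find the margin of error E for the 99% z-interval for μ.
Margin of error = 2.25

Margin of error = z* · σ/√n
= 2.576 · 14.8/√287
= 2.576 · 14.8/16.9411
= 2.25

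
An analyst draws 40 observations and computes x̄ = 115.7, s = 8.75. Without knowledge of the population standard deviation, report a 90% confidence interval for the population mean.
(113.37, 118.03)

t-interval (σ unknown):
df = n - 1 = 39
t* = 1.685 for 90% confidence

Margin of error = t* · s/√n = 1.685 · 8.75/√40 = 2.33

CI: (113.37, 118.03)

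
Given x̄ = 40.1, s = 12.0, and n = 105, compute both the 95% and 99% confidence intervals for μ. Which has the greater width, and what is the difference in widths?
99% CI is wider by 1.51

df = 104
95% CI: t* = 1.983, (37.78, 42.42), width = 2 · t* · s/√n = 4.64
99% CI: t* = 2.624, (37.03, 43.17), width = 2 · t* · s/√n = 6.15

The 99% CI is wider by 6.15 - 4.64 = 1.51.
Higher confidence requires a wider interval.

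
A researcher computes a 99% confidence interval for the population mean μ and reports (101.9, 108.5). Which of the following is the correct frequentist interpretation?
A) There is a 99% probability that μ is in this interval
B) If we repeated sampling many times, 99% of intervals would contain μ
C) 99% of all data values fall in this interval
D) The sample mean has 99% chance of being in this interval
B

A) Wrong — μ is fixed; the randomness lives in the interval, not in μ.
B) Correct — this is the frequentist long-run coverage interpretation.
C) Wrong — a CI is about the parameter μ, not individual data values.
D) Wrong — x̄ is observed and sits in the interval by construction.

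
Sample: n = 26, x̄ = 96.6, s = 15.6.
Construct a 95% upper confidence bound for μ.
μ ≤ 101.83

Upper bound (one-sided):
t* = 1.708 (one-sided for 95%)
Upper bound = x̄ + t* · s/√n = 96.6 + 1.708 · 15.6/√26 = 101.83

We are 95% confident that μ ≤ 101.83.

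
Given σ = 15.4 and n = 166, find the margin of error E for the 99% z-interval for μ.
Margin of error = 3.08

Margin of error = z* · σ/√n
= 2.576 · 15.4/√166
= 2.576 · 15.4/12.8841
= 3.08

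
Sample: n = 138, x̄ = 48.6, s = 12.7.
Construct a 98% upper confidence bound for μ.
μ ≤ 50.84

Upper bound (one-sided):
t* = 2.073 (one-sided for 98%)
Upper bound = x̄ + t* · s/√n = 48.6 + 2.073 · 12.7/√138 = 50.84

We are 98% confident that μ ≤ 50.84.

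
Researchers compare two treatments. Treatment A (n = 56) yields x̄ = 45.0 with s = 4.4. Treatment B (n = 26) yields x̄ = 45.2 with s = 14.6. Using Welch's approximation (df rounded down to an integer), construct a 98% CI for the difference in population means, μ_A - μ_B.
(-7.43, 7.03)

Difference: x̄₁ - x̄₂ = -0.20
SE = √(s₁²/n₁ + s₂²/n₂) = √(4.4²/56 + 14.6²/26) = 2.9230
df = 27.13 → 27 (Welch–Satterthwaite, rounded down)
t* = 2.473

CI: -0.20 ± 2.473 · 2.9230 = -0.20 ± 7.23 = (-7.43, 7.03)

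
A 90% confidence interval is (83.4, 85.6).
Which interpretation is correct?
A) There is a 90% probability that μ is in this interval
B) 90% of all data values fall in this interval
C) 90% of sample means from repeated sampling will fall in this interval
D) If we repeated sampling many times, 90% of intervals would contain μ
D

A) Wrong — μ is fixed; the randomness lives in the interval, not in μ.
B) Wrong — a CI is about the parameter μ, not individual data values.
C) Wrong — coverage applies to intervals containing μ, not to future x̄ values.
D) Correct — this is the frequentist long-run coverage interpretation.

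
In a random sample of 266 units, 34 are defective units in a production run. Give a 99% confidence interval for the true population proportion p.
(0.075, 0.181)

Proportion CI:
p̂ = 34/266 = 0.12782
SE = √(p̂(1-p̂)/n) = √(0.12782 · 0.87218 / 266) = 0.02047

z* = 2.576
Margin = z* · SE = 2.576 · 0.02047 = 0.0527

CI: 0.12782 ± 0.0527 = (0.075, 0.181)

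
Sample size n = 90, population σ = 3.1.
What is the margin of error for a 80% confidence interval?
Margin of error = 0.42

Margin of error = z* · σ/√n
= 1.282 · 3.1/√90
= 1.282 · 3.1/9.4868
= 0.42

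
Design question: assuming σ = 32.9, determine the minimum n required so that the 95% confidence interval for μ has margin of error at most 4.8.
n ≥ 181

For margin E ≤ 4.8:
n ≥ (z* · σ / E)²
n ≥ (1.960 · 32.9 / 4.8)²
n ≥ 180.48

Minimum n = 181 (rounding up)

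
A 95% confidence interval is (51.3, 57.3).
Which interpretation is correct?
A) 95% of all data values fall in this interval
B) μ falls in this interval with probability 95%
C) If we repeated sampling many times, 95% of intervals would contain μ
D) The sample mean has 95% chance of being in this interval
C

A) Wrong — a CI is about the parameter μ, not individual data values.
B) Wrong — μ is fixed; the randomness lives in the interval, not in μ.
C) Correct — this is the frequentist long-run coverage interpretation.
D) Wrong — x̄ is observed and sits in the interval by construction.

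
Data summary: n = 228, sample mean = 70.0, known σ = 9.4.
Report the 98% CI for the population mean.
(68.55, 71.45)

z-interval (σ known):
z* = 2.326 for 98% confidence

Margin of error = z* · σ/√n = 2.326 · 9.4/√228 = 1.45

CI: (70.0 - 1.45, 70.0 + 1.45) = (68.55, 71.45)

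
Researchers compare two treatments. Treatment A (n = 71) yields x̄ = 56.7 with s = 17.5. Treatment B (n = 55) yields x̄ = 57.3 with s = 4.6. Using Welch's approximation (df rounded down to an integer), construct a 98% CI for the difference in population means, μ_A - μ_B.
(-5.74, 4.54)

Difference: x̄₁ - x̄₂ = -0.60
SE = √(s₁²/n₁ + s₂²/n₂) = √(17.5²/71 + 4.6²/55) = 2.1675
df = 82.20 → 82 (Welch–Satterthwaite, rounded down)
t* = 2.373

CI: -0.60 ± 2.373 · 2.1675 = -0.60 ± 5.14 = (-5.74, 4.54)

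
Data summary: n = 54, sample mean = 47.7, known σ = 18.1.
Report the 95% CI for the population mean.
(42.87, 52.53)

z-interval (σ known):
z* = 1.960 for 95% confidence

Margin of error = z* · σ/√n = 1.960 · 18.1/√54 = 4.83

CI: (47.7 - 4.83, 47.7 + 4.83) = (42.87, 52.53)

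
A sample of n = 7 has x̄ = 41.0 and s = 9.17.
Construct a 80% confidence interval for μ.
(36.01, 45.99)

t-interval (σ unknown):
df = n - 1 = 6
t* = 1.440 for 80% confidence

Margin of error = t* · s/√n = 1.440 · 9.17/√7 = 4.99

CI: (36.01, 45.99)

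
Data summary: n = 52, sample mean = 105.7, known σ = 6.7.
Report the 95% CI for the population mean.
(103.88, 107.52)

z-interval (σ known):
z* = 1.960 for 95% confidence

Margin of error = z* · σ/√n = 1.960 · 6.7/√52 = 1.82

CI: (105.7 - 1.82, 105.7 + 1.82) = (103.88, 107.52)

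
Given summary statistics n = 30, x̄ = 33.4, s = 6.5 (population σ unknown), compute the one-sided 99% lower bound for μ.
μ ≥ 30.48

Lower bound (one-sided):
t* = 2.462 (one-sided for 99%)
Lower bound = x̄ - t* · s/√n = 33.4 - 2.462 · 6.5/√30 = 30.48

We are 99% confident that μ ≥ 30.48.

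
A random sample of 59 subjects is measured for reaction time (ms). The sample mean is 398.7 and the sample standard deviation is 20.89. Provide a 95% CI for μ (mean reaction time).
(393.26, 404.14)

t-interval (σ unknown):
df = n - 1 = 58
t* = 2.002 for 95% confidence

Margin of error = t* · s/√n = 2.002 · 20.89/√59 = 5.44

CI: (393.26, 404.14)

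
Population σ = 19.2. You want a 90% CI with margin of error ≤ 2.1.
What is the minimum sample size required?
n ≥ 227

For margin E ≤ 2.1:
n ≥ (z* · σ / E)²
n ≥ (1.645 · 19.2 / 2.1)²
n ≥ 226.20

Minimum n = 227 (rounding up)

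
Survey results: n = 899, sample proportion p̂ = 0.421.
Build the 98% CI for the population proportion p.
(0.383, 0.459)

Proportion CI:
SE = √(p̂(1-p̂)/n) = √(0.421 · 0.579 / 899) = 0.01647

z* = 2.326
Margin = z* · SE = 2.326 · 0.01647 = 0.0383

CI: 0.421 ± 0.0383 = (0.383, 0.459)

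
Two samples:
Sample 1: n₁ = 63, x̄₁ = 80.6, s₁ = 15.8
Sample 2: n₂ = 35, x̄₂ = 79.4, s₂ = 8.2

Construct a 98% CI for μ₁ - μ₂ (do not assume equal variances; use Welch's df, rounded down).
(-4.54, 6.94)

Difference: x̄₁ - x̄₂ = 1.20
SE = √(s₁²/n₁ + s₂²/n₂) = √(15.8²/63 + 8.2²/35) = 2.4256
df = 95.68 → 95 (Welch–Satterthwaite, rounded down)
t* = 2.366

CI: 1.20 ± 2.366 · 2.4256 = 1.20 ± 5.74 = (-4.54, 6.94)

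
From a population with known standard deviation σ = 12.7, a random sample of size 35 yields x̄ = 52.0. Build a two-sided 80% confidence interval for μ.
(49.25, 54.75)

z-interval (σ known):
z* = 1.282 for 80% confidence

Margin of error = z* · σ/√n = 1.282 · 12.7/√35 = 2.75

CI: (52.0 - 2.75, 52.0 + 2.75) = (49.25, 54.75)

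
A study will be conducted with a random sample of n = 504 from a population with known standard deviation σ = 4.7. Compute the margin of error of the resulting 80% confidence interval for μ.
Margin of error = 0.27

Margin of error = z* · σ/√n
= 1.282 · 4.7/√504
= 1.282 · 4.7/22.4499
= 0.27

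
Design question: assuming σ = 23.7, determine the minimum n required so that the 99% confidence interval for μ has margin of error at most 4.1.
n ≥ 222

For margin E ≤ 4.1:
n ≥ (z* · σ / E)²
n ≥ (2.576 · 23.7 / 4.1)²
n ≥ 221.73

Minimum n = 222 (rounding up)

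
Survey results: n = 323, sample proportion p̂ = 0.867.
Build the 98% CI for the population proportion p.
(0.823, 0.911)

Proportion CI:
SE = √(p̂(1-p̂)/n) = √(0.867 · 0.133 / 323) = 0.01889

z* = 2.326
Margin = z* · SE = 2.326 · 0.01889 = 0.0439

CI: 0.867 ± 0.0439 = (0.823, 0.911)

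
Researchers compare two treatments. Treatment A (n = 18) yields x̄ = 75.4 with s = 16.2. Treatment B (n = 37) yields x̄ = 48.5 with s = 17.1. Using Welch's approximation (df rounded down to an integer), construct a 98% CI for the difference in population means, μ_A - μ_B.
(15.34, 38.46)

Difference: x̄₁ - x̄₂ = 26.90
SE = √(s₁²/n₁ + s₂²/n₂) = √(16.2²/18 + 17.1²/37) = 4.7416
df = 35.50 → 35 (Welch–Satterthwaite, rounded down)
t* = 2.438

CI: 26.90 ± 2.438 · 4.7416 = 26.90 ± 11.56 = (15.34, 38.46)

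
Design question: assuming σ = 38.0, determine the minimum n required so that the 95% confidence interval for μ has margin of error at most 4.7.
n ≥ 252

For margin E ≤ 4.7:
n ≥ (z* · σ / E)²
n ≥ (1.960 · 38.0 / 4.7)²
n ≥ 251.12

Minimum n = 252 (rounding up)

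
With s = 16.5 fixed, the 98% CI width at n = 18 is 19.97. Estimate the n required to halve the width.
n ≈ 72

CI width ∝ 1/√n
To reduce width by factor 2, need √n to grow by 2 → need 2² = 4 times as many samples.

Current: n = 18, width = 19.97
New: n = 72, width ≈ 9.26

Width reduced by factor of 19.97/9.26 = 2.16.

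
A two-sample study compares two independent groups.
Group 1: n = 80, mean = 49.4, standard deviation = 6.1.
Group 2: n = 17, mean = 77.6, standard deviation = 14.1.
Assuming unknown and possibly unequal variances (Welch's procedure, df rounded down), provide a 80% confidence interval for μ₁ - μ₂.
(-32.85, -23.55)

Difference: x̄₁ - x̄₂ = -28.20
SE = √(s₁²/n₁ + s₂²/n₂) = √(6.1²/80 + 14.1²/17) = 3.4871
df = 17.29 → 17 (Welch–Satterthwaite, rounded down)
t* = 1.333

CI: -28.20 ± 1.333 · 3.4871 = -28.20 ± 4.65 = (-32.85, -23.55)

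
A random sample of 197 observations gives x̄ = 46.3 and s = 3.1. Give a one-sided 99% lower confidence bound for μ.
μ ≥ 45.78

Lower bound (one-sided):
t* = 2.346 (one-sided for 99%)
Lower bound = x̄ - t* · s/√n = 46.3 - 2.346 · 3.1/√197 = 45.78

We are 99% confident that μ ≥ 45.78.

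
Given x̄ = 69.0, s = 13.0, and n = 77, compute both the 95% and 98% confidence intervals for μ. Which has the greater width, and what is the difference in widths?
98% CI is wider by 1.14

df = 76
95% CI: t* = 1.992, (66.05, 71.95), width = 2 · t* · s/√n = 5.90
98% CI: t* = 2.376, (65.48, 72.52), width = 2 · t* · s/√n = 7.04

The 98% CI is wider by 7.04 - 5.90 = 1.14.
Higher confidence requires a wider interval.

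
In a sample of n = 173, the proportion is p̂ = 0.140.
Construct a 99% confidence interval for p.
(0.072, 0.208)

Proportion CI:
SE = √(p̂(1-p̂)/n) = √(0.140 · 0.860 / 173) = 0.02638

z* = 2.576
Margin = z* · SE = 2.576 · 0.02638 = 0.0680

CI: 0.140 ± 0.0680 = (0.072, 0.208)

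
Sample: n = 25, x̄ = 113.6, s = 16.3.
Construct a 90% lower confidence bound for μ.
μ ≥ 109.30

Lower bound (one-sided):
t* = 1.318 (one-sided for 90%)
Lower bound = x̄ - t* · s/√n = 113.6 - 1.318 · 16.3/√25 = 109.30

We are 90% confident that μ ≥ 109.30.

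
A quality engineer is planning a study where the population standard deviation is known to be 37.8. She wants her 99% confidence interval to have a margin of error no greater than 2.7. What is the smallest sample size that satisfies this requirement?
n ≥ 1301

For margin E ≤ 2.7:
n ≥ (z* · σ / E)²
n ≥ (2.576 · 37.8 / 2.7)²
n ≥ 1300.61

Minimum n = 1301 (rounding up)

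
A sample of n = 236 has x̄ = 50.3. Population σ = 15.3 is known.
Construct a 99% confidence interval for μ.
(47.73, 52.87)

z-interval (σ known):
z* = 2.576 for 99% confidence

Margin of error = z* · σ/√n = 2.576 · 15.3/√236 = 2.57

CI: (50.3 - 2.57, 50.3 + 2.57) = (47.73, 52.87)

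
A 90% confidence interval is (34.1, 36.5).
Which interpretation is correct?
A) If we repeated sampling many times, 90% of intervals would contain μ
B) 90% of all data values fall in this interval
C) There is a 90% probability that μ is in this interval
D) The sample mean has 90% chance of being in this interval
A

A) Correct — this is the frequentist long-run coverage interpretation.
B) Wrong — a CI is about the parameter μ, not individual data values.
C) Wrong — μ is fixed; the randomness lives in the interval, not in μ.
D) Wrong — x̄ is observed and sits in the interval by construction.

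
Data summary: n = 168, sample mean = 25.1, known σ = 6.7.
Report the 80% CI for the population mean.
(24.44, 25.76)

z-interval (σ known):
z* = 1.282 for 80% confidence

Margin of error = z* · σ/√n = 1.282 · 6.7/√168 = 0.66

CI: (25.1 - 0.66, 25.1 + 0.66) = (24.44, 25.76)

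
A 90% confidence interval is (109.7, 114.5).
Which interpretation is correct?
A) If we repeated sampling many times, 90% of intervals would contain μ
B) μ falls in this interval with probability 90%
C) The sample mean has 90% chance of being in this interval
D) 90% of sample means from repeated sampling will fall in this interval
A

A) Correct — this is the frequentist long-run coverage interpretation.
B) Wrong — μ is fixed; the randomness lives in the interval, not in μ.
C) Wrong — x̄ is observed and sits in the interval by construction.
D) Wrong — coverage applies to intervals containing μ, not to future x̄ values.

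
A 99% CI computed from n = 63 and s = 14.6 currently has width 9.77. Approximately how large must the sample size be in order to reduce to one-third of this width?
n ≈ 567

CI width ∝ 1/√n
To reduce width by factor 3, need √n to grow by 3 → need 3² = 9 times as many samples.

Current: n = 63, width = 9.77
New: n = 567, width ≈ 3.17

Width reduced by factor of 9.77/3.17 = 3.08.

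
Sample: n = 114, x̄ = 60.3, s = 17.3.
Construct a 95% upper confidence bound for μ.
μ ≤ 62.99

Upper bound (one-sided):
t* = 1.658 (one-sided for 95%)
Upper bound = x̄ + t* · s/√n = 60.3 + 1.658 · 17.3/√114 = 62.99

We are 95% confident that μ ≤ 62.99.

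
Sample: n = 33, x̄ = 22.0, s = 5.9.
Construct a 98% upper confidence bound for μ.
μ ≤ 24.20

Upper bound (one-sided):
t* = 2.141 (one-sided for 98%)
Upper bound = x̄ + t* · s/√n = 22.0 + 2.141 · 5.9/√33 = 24.20

We are 98% confident that μ ≤ 24.20.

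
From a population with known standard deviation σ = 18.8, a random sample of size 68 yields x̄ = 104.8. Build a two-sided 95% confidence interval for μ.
(100.33, 109.27)

z-interval (σ known):
z* = 1.960 for 95% confidence

Margin of error = z* · σ/√n = 1.960 · 18.8/√68 = 4.47

CI: (104.8 - 4.47, 104.8 + 4.47) = (100.33, 109.27)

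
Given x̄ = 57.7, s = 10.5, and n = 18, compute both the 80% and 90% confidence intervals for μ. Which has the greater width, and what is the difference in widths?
90% CI is wider by 2.01

df = 17
80% CI: t* = 1.333, (54.40, 61.00), width = 2 · t* · s/√n = 6.60
90% CI: t* = 1.740, (53.39, 62.01), width = 2 · t* · s/√n = 8.61

The 90% CI is wider by 8.61 - 6.60 = 2.01.
Higher confidence requires a wider interval.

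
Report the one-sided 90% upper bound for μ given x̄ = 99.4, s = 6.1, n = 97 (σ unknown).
μ ≤ 100.20

Upper bound (one-sided):
t* = 1.290 (one-sided for 90%)
Upper bound = x̄ + t* · s/√n = 99.4 + 1.290 · 6.1/√97 = 100.20

We are 90% confident that μ ≤ 100.20.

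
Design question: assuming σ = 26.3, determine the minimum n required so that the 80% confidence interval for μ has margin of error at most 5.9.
n ≥ 33

For margin E ≤ 5.9:
n ≥ (z* · σ / E)²
n ≥ (1.282 · 26.3 / 5.9)²
n ≥ 32.66

Minimum n = 33 (rounding up)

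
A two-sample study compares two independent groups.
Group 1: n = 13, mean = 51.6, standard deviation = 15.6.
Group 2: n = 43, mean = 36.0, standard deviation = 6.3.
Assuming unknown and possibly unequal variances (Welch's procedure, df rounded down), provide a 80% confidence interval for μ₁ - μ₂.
(9.62, 21.58)

Difference: x̄₁ - x̄₂ = 15.60
SE = √(s₁²/n₁ + s₂²/n₂) = √(15.6²/13 + 6.3²/43) = 4.4320
df = 13.20 → 13 (Welch–Satterthwaite, rounded down)
t* = 1.350

CI: 15.60 ± 1.350 · 4.4320 = 15.60 ± 5.98 = (9.62, 21.58)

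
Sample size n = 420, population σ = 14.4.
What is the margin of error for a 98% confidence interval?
Margin of error = 1.63

Margin of error = z* · σ/√n
= 2.326 · 14.4/√420
= 2.326 · 14.4/20.4939
= 1.63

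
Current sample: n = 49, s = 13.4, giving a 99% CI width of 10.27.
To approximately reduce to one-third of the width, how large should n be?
n ≈ 441

CI width ∝ 1/√n
To reduce width by factor 3, need √n to grow by 3 → need 3² = 9 times as many samples.

Current: n = 49, width = 10.27
New: n = 441, width ≈ 3.30

Width reduced by factor of 10.27/3.30 = 3.11.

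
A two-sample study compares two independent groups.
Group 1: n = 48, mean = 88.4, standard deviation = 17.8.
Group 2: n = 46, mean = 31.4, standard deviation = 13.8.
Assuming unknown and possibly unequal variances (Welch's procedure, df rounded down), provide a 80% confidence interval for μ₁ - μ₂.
(52.77, 61.23)

Difference: x̄₁ - x̄₂ = 57.00
SE = √(s₁²/n₁ + s₂²/n₂) = √(17.8²/48 + 13.8²/46) = 3.2773
df = 88.21 → 88 (Welch–Satterthwaite, rounded down)
t* = 1.291

CI: 57.00 ± 1.291 · 3.2773 = 57.00 ± 4.23 = (52.77, 61.23)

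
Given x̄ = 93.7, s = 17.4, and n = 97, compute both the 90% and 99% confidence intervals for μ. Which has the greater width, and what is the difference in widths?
99% CI is wider by 3.42

df = 96
90% CI: t* = 1.661, (90.77, 96.63), width = 2 · t* · s/√n = 5.87
99% CI: t* = 2.628, (89.06, 98.34), width = 2 · t* · s/√n = 9.29

The 99% CI is wider by 9.29 - 5.87 = 3.42.
Higher confidence requires a wider interval.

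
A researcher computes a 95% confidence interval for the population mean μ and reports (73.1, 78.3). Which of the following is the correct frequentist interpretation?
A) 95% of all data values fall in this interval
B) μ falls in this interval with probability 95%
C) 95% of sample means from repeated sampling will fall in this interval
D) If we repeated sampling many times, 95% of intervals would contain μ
D

A) Wrong — a CI is about the parameter μ, not individual data values.
B) Wrong — μ is fixed; the randomness lives in the interval, not in μ.
C) Wrong — coverage applies to intervals containing μ, not to future x̄ values.
D) Correct — this is the frequentist long-run coverage interpretation.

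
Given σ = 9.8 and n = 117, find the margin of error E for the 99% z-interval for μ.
Margin of error = 2.33

Margin of error = z* · σ/√n
= 2.576 · 9.8/√117
= 2.576 · 9.8/10.8167
= 2.33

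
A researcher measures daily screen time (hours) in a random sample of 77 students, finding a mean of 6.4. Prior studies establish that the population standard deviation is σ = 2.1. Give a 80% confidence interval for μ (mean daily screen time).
(6.09, 6.71)

z-interval (σ known):
z* = 1.282 for 80% confidence

Margin of error = z* · σ/√n = 1.282 · 2.1/√77 = 0.31

CI: (6.4 - 0.31, 6.4 + 0.31) = (6.09, 6.71)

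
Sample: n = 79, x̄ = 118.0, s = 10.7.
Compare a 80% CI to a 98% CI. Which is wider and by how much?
98% CI is wider by 2.61

df = 78
80% CI: t* = 1.292, (116.44, 119.56), width = 2 · t* · s/√n = 3.11
98% CI: t* = 2.375, (115.14, 120.86), width = 2 · t* · s/√n = 5.72

The 98% CI is wider by 5.72 - 3.11 = 2.61.
Higher confidence requires a wider interval.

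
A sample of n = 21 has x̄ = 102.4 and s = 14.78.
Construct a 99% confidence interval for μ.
(93.22, 111.58)

t-interval (σ unknown):
df = n - 1 = 20
t* = 2.845 for 99% confidence

Margin of error = t* · s/√n = 2.845 · 14.78/√21 = 9.18

CI: (93.22, 111.58)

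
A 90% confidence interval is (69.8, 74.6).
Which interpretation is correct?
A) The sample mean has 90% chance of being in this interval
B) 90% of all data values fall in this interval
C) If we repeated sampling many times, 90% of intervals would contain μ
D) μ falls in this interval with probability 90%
C

A) Wrong — x̄ is observed and sits in the interval by construction.
B) Wrong — a CI is about the parameter μ, not individual data values.
C) Correct — this is the frequentist long-run coverage interpretation.
D) Wrong — μ is fixed; the randomness lives in the interval, not in μ.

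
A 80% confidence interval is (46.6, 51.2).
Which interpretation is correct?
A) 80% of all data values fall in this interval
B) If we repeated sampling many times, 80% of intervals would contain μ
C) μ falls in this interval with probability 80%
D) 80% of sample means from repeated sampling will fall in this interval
B

A) Wrong — a CI is about the parameter μ, not individual data values.
B) Correct — this is the frequentist long-run coverage interpretation.
C) Wrong — μ is fixed; the randomness lives in the interval, not in μ.
D) Wrong — coverage applies to intervals containing μ, not to future x̄ values.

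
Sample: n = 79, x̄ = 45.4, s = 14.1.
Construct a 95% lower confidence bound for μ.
μ ≥ 42.76

Lower bound (one-sided):
t* = 1.665 (one-sided for 95%)
Lower bound = x̄ - t* · s/√n = 45.4 - 1.665 · 14.1/√79 = 42.76

We are 95% confident that μ ≥ 42.76.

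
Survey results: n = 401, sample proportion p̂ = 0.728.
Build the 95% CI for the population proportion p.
(0.684, 0.772)

Proportion CI:
SE = √(p̂(1-p̂)/n) = √(0.728 · 0.272 / 401) = 0.02222

z* = 1.960
Margin = z* · SE = 1.960 · 0.02222 = 0.0436

CI: 0.728 ± 0.0436 = (0.684, 0.772)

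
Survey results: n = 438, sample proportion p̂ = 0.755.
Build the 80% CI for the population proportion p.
(0.729, 0.781)

Proportion CI:
SE = √(p̂(1-p̂)/n) = √(0.755 · 0.245 / 438) = 0.02055

z* = 1.282
Margin = z* · SE = 1.282 · 0.02055 = 0.0263

CI: 0.755 ± 0.0263 = (0.729, 0.781)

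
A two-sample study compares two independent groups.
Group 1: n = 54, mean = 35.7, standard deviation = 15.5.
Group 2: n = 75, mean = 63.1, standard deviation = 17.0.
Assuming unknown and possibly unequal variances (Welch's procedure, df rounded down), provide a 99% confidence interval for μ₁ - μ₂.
(-34.94, -19.86)

Difference: x̄₁ - x̄₂ = -27.40
SE = √(s₁²/n₁ + s₂²/n₂) = √(15.5²/54 + 17.0²/75) = 2.8814
df = 120.06 → 120 (Welch–Satterthwaite, rounded down)
t* = 2.617

CI: -27.40 ± 2.617 · 2.8814 = -27.40 ± 7.54 = (-34.94, -19.86)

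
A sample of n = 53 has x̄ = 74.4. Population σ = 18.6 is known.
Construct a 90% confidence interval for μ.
(70.20, 78.60)

z-interval (σ known):
z* = 1.645 for 90% confidence

Margin of error = z* · σ/√n = 1.645 · 18.6/√53 = 4.20

CI: (74.4 - 4.20, 74.4 + 4.20) = (70.20, 78.60)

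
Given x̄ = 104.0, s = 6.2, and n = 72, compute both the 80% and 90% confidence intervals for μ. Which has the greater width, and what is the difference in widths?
90% CI is wider by 0.55

df = 71
80% CI: t* = 1.294, (103.05, 104.95), width = 2 · t* · s/√n = 1.89
90% CI: t* = 1.667, (102.78, 105.22), width = 2 · t* · s/√n = 2.44

The 90% CI is wider by 2.44 - 1.89 = 0.55.
Higher confidence requires a wider interval.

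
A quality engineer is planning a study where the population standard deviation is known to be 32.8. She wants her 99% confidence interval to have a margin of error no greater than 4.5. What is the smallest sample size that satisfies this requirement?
n ≥ 353

For margin E ≤ 4.5:
n ≥ (z* · σ / E)²
n ≥ (2.576 · 32.8 / 4.5)²
n ≥ 352.54

Minimum n = 353 (rounding up)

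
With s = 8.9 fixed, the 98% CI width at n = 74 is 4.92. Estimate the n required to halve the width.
n ≈ 296

CI width ∝ 1/√n
To reduce width by factor 2, need √n to grow by 2 → need 2² = 4 times as many samples.

Current: n = 74, width = 4.92
New: n = 296, width ≈ 2.42

Width reduced by factor of 4.92/2.42 = 2.03.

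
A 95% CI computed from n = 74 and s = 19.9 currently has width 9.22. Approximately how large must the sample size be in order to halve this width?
n ≈ 296

CI width ∝ 1/√n
To reduce width by factor 2, need √n to grow by 2 → need 2² = 4 times as many samples.

Current: n = 74, width = 9.22
New: n = 296, width ≈ 4.55

Width reduced by factor of 9.22/4.55 = 2.03.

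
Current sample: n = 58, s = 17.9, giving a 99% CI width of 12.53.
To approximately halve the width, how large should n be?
n ≈ 232

CI width ∝ 1/√n
To reduce width by factor 2, need √n to grow by 2 → need 2² = 4 times as many samples.

Current: n = 58, width = 12.53
New: n = 232, width ≈ 6.10

Width reduced by factor of 12.53/6.10 = 2.05.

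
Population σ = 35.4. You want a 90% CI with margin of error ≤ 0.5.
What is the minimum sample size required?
n ≥ 13565

For margin E ≤ 0.5:
n ≥ (z* · σ / E)²
n ≥ (1.645 · 35.4 / 0.5)²
n ≥ 13564.33

Minimum n = 13565 (rounding up)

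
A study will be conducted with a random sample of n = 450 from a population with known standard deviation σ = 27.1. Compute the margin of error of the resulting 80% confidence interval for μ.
Margin of error = 1.64

Margin of error = z* · σ/√n
= 1.282 · 27.1/√450
= 1.282 · 27.1/21.2132
= 1.64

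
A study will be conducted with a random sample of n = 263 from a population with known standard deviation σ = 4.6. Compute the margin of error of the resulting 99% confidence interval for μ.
Margin of error = 0.73

Margin of error = z* · σ/√n
= 2.576 · 4.6/√263
= 2.576 · 4.6/16.2173
= 0.73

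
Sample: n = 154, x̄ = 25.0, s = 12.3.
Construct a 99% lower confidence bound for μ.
μ ≥ 22.67

Lower bound (one-sided):
t* = 2.351 (one-sided for 99%)
Lower bound = x̄ - t* · s/√n = 25.0 - 2.351 · 12.3/√154 = 22.67

We are 99% confident that μ ≥ 22.67.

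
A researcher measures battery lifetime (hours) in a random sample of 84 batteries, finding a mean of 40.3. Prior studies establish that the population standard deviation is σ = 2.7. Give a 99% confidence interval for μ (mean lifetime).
(39.54, 41.06)

z-interval (σ known):
z* = 2.576 for 99% confidence

Margin of error = z* · σ/√n = 2.576 · 2.7/√84 = 0.76

CI: (40.3 - 0.76, 40.3 + 0.76) = (39.54, 41.06)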